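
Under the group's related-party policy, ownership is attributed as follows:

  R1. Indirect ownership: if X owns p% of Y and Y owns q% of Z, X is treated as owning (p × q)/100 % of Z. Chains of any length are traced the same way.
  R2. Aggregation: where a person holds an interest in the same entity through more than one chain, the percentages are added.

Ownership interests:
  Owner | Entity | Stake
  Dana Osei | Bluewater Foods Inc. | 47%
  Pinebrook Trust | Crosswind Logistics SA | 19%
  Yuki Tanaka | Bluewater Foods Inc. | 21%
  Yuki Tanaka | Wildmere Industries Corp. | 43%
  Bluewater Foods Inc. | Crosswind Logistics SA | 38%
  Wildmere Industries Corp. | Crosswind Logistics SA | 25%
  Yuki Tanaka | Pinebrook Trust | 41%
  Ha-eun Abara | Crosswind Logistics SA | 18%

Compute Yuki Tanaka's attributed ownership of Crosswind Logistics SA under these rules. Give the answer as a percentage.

26.52%

Chain via Wildmere Industries Corp. (R1): 43% × 25% = 10.75% of Crosswind Logistics SA.
Chain via Pinebrook Trust (R1): 41% × 19% = 7.79% of Crosswind Logistics SA.
Chain via Bluewater Foods Inc. (R1): 21% × 38% = 7.98% of Crosswind Logistics SA.
Aggregating (R2): 10.75% + 7.79% + 7.98% = 26.52%.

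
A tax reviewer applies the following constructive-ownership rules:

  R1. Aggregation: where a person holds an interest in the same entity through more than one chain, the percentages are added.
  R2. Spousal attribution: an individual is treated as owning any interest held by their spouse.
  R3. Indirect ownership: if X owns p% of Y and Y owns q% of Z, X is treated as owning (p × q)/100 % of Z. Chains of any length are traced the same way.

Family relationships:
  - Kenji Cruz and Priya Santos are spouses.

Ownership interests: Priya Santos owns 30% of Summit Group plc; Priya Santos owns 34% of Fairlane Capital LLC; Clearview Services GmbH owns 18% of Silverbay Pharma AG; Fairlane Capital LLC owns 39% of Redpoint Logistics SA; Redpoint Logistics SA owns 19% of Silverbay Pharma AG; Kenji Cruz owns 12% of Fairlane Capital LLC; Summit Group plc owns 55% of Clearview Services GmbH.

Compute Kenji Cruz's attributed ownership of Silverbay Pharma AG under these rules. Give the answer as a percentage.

By spousal attribution (R2), Kenji Cruz is treated as also owning Priya Santos's interest in Fairlane Capital LLC, giving 12% + 34% = 46%.
By spousal attribution (R2), Kenji Cruz is treated as owning Priya Santos's 30% interest in Summit Group plc.
Chain via Fairlane Capital LLC → Redpoint Logistics SA (R3): 46% × 39% × 19% = 3.4086% of Silverbay Pharma AG.
Chain via Summit Group plc → Clearview Services GmbH (R3): 30% × 55% × 18% = 2.97% of Silverbay Pharma AG.
Aggregating (R1): 3.4086% + 2.97% = 6.3786%.

6.3786%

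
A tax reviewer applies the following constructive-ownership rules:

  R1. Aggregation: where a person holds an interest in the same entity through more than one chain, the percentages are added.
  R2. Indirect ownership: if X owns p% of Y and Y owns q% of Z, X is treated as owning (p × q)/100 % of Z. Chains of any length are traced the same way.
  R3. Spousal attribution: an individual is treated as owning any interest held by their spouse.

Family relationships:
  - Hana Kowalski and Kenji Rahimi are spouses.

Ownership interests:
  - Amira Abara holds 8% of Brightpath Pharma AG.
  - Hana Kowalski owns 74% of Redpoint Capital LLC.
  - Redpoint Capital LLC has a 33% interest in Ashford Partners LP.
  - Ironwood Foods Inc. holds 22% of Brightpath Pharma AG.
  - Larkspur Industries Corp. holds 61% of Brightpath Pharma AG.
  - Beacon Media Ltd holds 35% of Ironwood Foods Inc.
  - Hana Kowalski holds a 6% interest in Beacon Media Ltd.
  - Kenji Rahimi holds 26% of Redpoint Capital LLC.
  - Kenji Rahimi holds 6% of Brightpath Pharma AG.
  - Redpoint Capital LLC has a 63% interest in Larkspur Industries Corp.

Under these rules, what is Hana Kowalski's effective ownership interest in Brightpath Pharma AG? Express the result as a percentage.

By spousal attribution (R3), Hana Kowalski is treated as also owning Kenji Rahimi's interest in Redpoint Capital LLC, giving 74% + 26% = 100%.
By spousal attribution (R3), Hana Kowalski is treated as owning Kenji Rahimi's 6% interest in Brightpath Pharma AG.
Chain via Redpoint Capital LLC → Larkspur Industries Corp. (R2): 100% × 63% × 61% = 38.43% of Brightpath Pharma AG.
Chain via Beacon Media Ltd → Ironwood Foods Inc. (R2): 6% × 35% × 22% = 0.462% of Brightpath Pharma AG.
Direct interest in Brightpath Pharma AG: 6%.
Aggregating (R1): 38.43% + 0.462% + 6% = 44.892%.

44.892%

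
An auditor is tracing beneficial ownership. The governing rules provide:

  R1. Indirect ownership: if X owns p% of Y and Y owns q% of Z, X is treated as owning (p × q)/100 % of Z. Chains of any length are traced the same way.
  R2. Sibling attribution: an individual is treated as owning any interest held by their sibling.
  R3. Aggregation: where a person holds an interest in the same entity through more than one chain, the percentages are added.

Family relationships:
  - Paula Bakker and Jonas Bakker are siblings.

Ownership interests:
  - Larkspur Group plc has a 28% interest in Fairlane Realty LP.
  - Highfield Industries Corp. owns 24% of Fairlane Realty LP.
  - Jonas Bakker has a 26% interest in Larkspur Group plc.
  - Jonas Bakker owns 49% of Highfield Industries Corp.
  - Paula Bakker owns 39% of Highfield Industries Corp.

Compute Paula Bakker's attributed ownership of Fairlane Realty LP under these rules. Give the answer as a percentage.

28.4%

By sibling attribution (R2), Paula Bakker is treated as also owning Jonas Bakker's interest in Highfield Industries Corp, giving 39% + 49% = 88%.
By sibling attribution (R2), Paula Bakker is treated as owning Jonas Bakker's 26% interest in Larkspur Group plc.
Chain via Highfield Industries Corp. (R1): 88% × 24% = 21.12% of Fairlane Realty LP.
Chain via Larkspur Group plc (R1): 26% × 28% = 7.28% of Fairlane Realty LP.
Aggregating (R3): 21.12% + 7.28% = 28.4%.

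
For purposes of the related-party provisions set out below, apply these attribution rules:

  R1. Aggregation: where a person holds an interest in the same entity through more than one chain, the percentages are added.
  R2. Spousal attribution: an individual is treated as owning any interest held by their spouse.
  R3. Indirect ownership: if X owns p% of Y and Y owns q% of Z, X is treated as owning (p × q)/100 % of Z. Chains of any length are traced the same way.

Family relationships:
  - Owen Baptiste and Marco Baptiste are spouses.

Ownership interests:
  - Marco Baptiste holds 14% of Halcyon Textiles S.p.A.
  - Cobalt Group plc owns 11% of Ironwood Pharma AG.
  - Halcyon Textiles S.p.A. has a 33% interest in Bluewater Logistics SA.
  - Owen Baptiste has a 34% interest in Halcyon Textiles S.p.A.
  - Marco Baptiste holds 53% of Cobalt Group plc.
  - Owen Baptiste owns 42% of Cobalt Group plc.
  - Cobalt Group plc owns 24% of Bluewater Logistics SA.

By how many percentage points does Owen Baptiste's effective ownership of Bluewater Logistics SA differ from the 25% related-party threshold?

13.64

By spousal attribution (R2), Owen Baptiste is treated as also owning Marco Baptiste's interest in Cobalt Group plc, giving 42% + 53% = 95%.
By spousal attribution (R2), Owen Baptiste is treated as also owning Marco Baptiste's interest in Halcyon Textiles S.p.A, giving 34% + 14% = 48%.
Chain via Cobalt Group plc (R3): 95% × 24% = 22.8% of Bluewater Logistics SA.
Chain via Halcyon Textiles S.p.A. (R3): 48% × 33% = 15.84% of Bluewater Logistics SA.
Aggregating (R1): 22.8% + 15.84% = 38.64%.
38.64% exceeds the 25% threshold by 13.64 percentage points.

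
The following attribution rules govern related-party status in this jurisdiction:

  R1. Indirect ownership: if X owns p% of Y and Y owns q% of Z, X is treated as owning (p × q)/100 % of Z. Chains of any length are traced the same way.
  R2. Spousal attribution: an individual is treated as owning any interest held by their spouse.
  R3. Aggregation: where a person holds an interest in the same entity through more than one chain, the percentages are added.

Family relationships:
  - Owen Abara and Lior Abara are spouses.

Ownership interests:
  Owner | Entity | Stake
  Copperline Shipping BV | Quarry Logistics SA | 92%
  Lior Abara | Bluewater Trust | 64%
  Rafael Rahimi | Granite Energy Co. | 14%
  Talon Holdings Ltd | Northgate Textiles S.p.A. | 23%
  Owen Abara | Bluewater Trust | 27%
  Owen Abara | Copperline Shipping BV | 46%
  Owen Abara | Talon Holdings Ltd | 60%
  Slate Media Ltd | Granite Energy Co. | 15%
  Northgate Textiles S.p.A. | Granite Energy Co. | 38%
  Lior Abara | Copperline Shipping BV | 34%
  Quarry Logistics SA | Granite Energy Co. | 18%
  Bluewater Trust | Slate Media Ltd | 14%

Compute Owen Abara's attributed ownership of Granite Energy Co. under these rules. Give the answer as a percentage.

20.403%

By spousal attribution (R2), Owen Abara is treated as also owning Lior Abara's interest in Bluewater Trust, giving 27% + 64% = 91%.
By spousal attribution (R2), Owen Abara is treated as also owning Lior Abara's interest in Copperline Shipping BV, giving 46% + 34% = 80%.
Chain via Bluewater Trust → Slate Media Ltd (R1): 91% × 14% × 15% = 1.911% of Granite Energy Co.
Chain via Copperline Shipping BV → Quarry Logistics SA (R1): 80% × 92% × 18% = 13.248% of Granite Energy Co.
Chain via Talon Holdings Ltd → Northgate Textiles S.p.A. (R1): 60% × 23% × 38% = 5.244% of Granite Energy Co.
Aggregating (R3): 1.911% + 13.248% + 5.244% = 20.403%.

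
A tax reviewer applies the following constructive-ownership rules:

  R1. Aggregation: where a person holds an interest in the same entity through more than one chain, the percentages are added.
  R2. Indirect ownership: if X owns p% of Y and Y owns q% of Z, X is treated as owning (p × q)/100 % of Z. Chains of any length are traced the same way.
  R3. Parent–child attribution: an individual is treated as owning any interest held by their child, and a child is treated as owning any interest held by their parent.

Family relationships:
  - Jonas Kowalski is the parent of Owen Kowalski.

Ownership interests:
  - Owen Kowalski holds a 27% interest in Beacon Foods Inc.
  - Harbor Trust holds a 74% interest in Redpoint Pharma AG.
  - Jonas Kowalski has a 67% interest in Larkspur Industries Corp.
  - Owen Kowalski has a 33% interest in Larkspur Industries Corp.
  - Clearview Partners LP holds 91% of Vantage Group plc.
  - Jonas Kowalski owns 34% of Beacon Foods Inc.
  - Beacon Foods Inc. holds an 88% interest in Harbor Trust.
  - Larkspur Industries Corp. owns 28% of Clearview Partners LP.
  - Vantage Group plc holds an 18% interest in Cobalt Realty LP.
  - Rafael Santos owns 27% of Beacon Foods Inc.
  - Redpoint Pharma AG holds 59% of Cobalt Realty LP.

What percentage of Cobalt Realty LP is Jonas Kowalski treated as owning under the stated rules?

28.023088%

By parent–child attribution (R3), Jonas Kowalski is treated as also owning Owen Kowalski's interest in Larkspur Industries Corp, giving 67% + 33% = 100%.
By parent–child attribution (R3), Jonas Kowalski is treated as also owning Owen Kowalski's interest in Beacon Foods Inc, giving 34% + 27% = 61%.
Chain via Larkspur Industries Corp. → Clearview Partners LP → Vantage Group plc (R2): 100% × 28% × 91% × 18% = 4.5864% of Cobalt Realty LP.
Chain via Beacon Foods Inc. → Harbor Trust → Redpoint Pharma AG (R2): 61% × 88% × 74% × 59% = 23.436688% of Cobalt Realty LP.
Aggregating (R1): 4.5864% + 23.436688% = 28.023088%.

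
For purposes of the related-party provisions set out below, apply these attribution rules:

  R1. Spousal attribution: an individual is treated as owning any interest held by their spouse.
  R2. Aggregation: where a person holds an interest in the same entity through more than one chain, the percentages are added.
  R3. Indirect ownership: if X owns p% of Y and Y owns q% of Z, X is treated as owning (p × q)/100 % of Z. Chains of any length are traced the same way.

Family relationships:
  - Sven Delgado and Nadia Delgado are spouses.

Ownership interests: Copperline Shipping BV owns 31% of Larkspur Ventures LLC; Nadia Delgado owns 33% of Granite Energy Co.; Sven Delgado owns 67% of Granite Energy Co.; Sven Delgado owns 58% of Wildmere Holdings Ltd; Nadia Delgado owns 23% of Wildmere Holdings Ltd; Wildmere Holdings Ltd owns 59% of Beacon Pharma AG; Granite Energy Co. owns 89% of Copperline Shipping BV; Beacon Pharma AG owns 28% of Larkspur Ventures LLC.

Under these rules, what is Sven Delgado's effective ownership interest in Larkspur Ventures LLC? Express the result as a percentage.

40.9712%

By spousal attribution (R1), Sven Delgado is treated as also owning Nadia Delgado's interest in Wildmere Holdings Ltd, giving 58% + 23% = 81%.
By spousal attribution (R1), Sven Delgado is treated as also owning Nadia Delgado's interest in Granite Energy Co, giving 67% + 33% = 100%.
Chain via Wildmere Holdings Ltd → Beacon Pharma AG (R3): 81% × 59% × 28% = 13.3812% of Larkspur Ventures LLC.
Chain via Granite Energy Co. → Copperline Shipping BV (R3): 100% × 89% × 31% = 27.59% of Larkspur Ventures LLC.
Aggregating (R2): 13.3812% + 27.59% = 40.9712%.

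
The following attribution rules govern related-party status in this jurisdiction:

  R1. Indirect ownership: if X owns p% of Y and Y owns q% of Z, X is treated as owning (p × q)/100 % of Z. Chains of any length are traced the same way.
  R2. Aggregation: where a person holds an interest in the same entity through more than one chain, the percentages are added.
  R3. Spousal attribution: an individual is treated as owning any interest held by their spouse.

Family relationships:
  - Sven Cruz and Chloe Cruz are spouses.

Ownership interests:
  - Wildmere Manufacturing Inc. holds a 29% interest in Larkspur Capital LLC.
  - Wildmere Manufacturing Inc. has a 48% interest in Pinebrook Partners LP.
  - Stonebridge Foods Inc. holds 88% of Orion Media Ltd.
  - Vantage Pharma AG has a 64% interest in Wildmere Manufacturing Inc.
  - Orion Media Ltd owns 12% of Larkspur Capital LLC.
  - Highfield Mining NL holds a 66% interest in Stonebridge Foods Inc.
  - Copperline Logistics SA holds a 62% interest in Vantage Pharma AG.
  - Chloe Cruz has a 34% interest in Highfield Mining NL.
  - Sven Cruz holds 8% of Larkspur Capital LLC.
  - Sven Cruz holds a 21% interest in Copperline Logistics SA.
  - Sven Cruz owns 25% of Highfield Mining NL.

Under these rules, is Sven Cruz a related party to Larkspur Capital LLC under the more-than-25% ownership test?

By spousal attribution (R3), Sven Cruz is treated as also owning Chloe Cruz's interest in Highfield Mining NL, giving 25% + 34% = 59%.
Chain via Copperline Logistics SA → Vantage Pharma AG → Wildmere Manufacturing Inc. (R1): 21% × 62% × 64% × 29% = 2.416512% of Larkspur Capital LLC.
Chain via Highfield Mining NL → Stonebridge Foods Inc. → Orion Media Ltd (R1): 59% × 66% × 88% × 12% = 4.112064% of Larkspur Capital LLC.
Direct interest in Larkspur Capital LLC: 8%.
Aggregating (R2): 2.416512% + 4.112064% + 8% = 14.528576%.
14.528576% does not exceed the 25% threshold, so Sven is not a related party to Larkspur Capital LLC.

No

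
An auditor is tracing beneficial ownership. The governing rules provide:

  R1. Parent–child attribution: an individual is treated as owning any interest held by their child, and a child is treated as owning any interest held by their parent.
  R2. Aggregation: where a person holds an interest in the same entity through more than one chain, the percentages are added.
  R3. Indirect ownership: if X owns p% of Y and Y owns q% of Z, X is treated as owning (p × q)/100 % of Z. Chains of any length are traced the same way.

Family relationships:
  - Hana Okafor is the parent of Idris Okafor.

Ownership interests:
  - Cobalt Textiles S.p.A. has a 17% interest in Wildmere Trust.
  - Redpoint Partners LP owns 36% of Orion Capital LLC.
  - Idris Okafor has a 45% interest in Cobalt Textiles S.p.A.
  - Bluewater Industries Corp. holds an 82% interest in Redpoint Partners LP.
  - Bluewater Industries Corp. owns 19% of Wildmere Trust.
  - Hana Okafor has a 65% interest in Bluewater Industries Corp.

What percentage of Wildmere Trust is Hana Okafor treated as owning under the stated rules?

By parent–child attribution (R1), Hana Okafor is treated as owning Idris Okafor's 45% interest in Cobalt Textiles S.p.A.
Chain via Bluewater Industries Corp. (R3): 65% × 19% = 12.35% of Wildmere Trust.
Chain via Cobalt Textiles S.p.A. (R3): 45% × 17% = 7.65% of Wildmere Trust.
Aggregating (R2): 12.35% + 7.65% = 20%.

20%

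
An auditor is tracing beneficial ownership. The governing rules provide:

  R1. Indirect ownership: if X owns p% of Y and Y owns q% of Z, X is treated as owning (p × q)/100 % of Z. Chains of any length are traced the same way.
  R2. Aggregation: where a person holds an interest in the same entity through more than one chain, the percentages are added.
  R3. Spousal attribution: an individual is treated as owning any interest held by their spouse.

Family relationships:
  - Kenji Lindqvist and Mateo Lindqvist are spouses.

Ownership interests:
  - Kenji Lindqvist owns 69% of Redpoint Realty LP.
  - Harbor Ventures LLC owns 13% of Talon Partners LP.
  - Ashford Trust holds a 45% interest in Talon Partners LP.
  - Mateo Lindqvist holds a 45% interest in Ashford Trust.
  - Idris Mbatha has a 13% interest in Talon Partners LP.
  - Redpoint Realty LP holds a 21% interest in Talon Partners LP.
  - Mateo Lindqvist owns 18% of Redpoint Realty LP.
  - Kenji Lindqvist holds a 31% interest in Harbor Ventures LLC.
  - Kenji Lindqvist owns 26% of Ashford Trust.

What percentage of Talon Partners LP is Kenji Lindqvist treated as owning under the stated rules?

54.25%

By spousal attribution (R3), Kenji Lindqvist is treated as also owning Mateo Lindqvist's interest in Redpoint Realty LP, giving 69% + 18% = 87%.
By spousal attribution (R3), Kenji Lindqvist is treated as also owning Mateo Lindqvist's interest in Ashford Trust, giving 26% + 45% = 71%.
Chain via Redpoint Realty LP (R1): 87% × 21% = 18.27% of Talon Partners LP.
Chain via Harbor Ventures LLC (R1): 31% × 13% = 4.03% of Talon Partners LP.
Chain via Ashford Trust (R1): 71% × 45% = 31.95% of Talon Partners LP.
Aggregating (R2): 18.27% + 4.03% + 31.95% = 54.25%.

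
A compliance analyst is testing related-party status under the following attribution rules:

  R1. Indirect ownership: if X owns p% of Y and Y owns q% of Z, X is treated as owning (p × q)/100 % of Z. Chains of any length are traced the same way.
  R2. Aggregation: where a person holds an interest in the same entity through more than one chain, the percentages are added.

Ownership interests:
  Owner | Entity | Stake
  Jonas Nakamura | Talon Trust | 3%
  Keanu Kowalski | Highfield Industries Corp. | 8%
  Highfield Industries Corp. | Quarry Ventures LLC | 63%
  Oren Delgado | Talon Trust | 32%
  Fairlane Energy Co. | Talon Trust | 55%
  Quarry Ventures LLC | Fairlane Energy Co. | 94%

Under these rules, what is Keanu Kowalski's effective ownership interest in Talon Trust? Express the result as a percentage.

2.60568%

Chain via Highfield Industries Corp. → Quarry Ventures LLC → Fairlane Energy Co. (R1): 8% × 63% × 94% × 55% = 2.60568% of Talon Trust.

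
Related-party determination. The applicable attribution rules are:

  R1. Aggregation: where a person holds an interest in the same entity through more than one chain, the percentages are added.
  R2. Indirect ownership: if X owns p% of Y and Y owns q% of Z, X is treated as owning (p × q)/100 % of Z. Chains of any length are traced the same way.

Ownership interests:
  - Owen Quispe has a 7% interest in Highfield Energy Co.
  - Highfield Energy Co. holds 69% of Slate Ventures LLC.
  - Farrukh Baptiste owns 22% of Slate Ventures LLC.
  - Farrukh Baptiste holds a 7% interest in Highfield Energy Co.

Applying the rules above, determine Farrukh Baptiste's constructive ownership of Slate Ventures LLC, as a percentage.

26.83%

Chain via Highfield Energy Co. (R2): 7% × 69% = 4.83% of Slate Ventures LLC.
Direct interest in Slate Ventures LLC: 22%.
Aggregating (R1): 4.83% + 22% = 26.83%.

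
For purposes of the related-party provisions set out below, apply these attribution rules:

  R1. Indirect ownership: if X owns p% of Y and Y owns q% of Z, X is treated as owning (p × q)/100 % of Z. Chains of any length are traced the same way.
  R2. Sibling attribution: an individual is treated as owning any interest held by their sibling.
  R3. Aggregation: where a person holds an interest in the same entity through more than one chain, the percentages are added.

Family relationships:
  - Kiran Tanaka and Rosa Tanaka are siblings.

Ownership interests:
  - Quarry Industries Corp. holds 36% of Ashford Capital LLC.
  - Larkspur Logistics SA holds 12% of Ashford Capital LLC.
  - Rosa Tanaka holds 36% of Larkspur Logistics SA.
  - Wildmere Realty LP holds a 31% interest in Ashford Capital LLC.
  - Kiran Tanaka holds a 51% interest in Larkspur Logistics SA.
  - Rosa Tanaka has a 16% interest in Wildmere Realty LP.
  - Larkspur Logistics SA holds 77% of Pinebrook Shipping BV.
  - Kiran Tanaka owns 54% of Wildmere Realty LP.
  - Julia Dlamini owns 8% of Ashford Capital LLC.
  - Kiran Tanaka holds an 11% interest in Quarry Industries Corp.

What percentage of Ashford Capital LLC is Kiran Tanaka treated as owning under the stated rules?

By sibling attribution (R2), Kiran Tanaka is treated as also owning Rosa Tanaka's interest in Wildmere Realty LP, giving 54% + 16% = 70%.
By sibling attribution (R2), Kiran Tanaka is treated as also owning Rosa Tanaka's interest in Larkspur Logistics SA, giving 51% + 36% = 87%.
Chain via Wildmere Realty LP (R1): 70% × 31% = 21.7% of Ashford Capital LLC.
Chain via Larkspur Logistics SA (R1): 87% × 12% = 10.44% of Ashford Capital LLC.
Chain via Quarry Industries Corp. (R1): 11% × 36% = 3.96% of Ashford Capital LLC.
Aggregating (R3): 21.7% + 10.44% + 3.96% = 36.1%.

36.1%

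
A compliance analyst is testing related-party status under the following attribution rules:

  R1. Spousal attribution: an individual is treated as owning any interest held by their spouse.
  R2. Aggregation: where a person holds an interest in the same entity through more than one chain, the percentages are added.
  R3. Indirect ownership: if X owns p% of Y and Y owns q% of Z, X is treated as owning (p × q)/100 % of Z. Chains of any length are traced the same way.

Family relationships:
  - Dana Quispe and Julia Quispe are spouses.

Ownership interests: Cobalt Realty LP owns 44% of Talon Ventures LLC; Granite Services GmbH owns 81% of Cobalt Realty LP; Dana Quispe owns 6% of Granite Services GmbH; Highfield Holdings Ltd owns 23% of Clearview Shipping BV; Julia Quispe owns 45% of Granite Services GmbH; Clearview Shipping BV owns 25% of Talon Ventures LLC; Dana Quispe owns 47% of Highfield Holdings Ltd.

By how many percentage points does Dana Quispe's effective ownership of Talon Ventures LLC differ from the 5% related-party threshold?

By spousal attribution (R1), Dana Quispe is treated as also owning Julia Quispe's interest in Granite Services GmbH, giving 6% + 45% = 51%.
Chain via Granite Services GmbH → Cobalt Realty LP (R3): 51% × 81% × 44% = 18.1764% of Talon Ventures LLC.
Chain via Highfield Holdings Ltd → Clearview Shipping BV (R3): 47% × 23% × 25% = 2.7025% of Talon Ventures LLC.
Aggregating (R2): 18.1764% + 2.7025% = 20.8789%.
20.8789% exceeds the 5% threshold by 15.8789 percentage points.

15.8789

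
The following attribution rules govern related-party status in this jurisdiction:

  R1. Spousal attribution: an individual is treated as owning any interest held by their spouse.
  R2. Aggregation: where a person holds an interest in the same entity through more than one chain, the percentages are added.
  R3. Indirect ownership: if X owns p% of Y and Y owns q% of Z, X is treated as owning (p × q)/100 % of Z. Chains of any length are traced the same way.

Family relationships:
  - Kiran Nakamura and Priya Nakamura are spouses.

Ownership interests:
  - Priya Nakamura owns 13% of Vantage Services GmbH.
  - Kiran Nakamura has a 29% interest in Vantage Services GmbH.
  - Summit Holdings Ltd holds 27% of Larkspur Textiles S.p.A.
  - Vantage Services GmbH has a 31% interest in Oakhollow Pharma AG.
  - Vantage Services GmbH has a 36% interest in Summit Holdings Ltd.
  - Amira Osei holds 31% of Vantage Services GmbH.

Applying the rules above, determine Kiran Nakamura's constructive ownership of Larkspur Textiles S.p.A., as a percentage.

4.0824%

By spousal attribution (R1), Kiran Nakamura is treated as also owning Priya Nakamura's interest in Vantage Services GmbH, giving 29% + 13% = 42%.
Chain via Vantage Services GmbH → Summit Holdings Ltd (R3): 42% × 36% × 27% = 4.0824% of Larkspur Textiles S.p.A.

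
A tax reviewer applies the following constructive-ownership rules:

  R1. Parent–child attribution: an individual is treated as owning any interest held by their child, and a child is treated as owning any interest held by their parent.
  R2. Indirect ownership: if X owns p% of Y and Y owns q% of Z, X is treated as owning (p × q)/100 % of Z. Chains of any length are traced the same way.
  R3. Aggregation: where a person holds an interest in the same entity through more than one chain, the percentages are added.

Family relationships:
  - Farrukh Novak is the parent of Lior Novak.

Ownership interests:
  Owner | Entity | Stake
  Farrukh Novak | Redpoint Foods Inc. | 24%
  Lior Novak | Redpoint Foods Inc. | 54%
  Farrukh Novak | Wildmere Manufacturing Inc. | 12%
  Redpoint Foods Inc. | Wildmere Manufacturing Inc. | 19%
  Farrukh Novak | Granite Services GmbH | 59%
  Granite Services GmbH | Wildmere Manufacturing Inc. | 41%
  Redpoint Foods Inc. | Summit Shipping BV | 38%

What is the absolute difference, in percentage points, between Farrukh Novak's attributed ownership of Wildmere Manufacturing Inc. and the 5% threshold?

By parent–child attribution (R1), Farrukh Novak is treated as also owning Lior Novak's interest in Redpoint Foods Inc, giving 24% + 54% = 78%.
Chain via Granite Services GmbH (R2): 59% × 41% = 24.19% of Wildmere Manufacturing Inc.
Chain via Redpoint Foods Inc. (R2): 78% × 19% = 14.82% of Wildmere Manufacturing Inc.
Direct interest in Wildmere Manufacturing Inc: 12%.
Aggregating (R3): 24.19% + 14.82% + 12% = 51.01%.
51.01% exceeds the 5% threshold by 46.01 percentage points.

46.01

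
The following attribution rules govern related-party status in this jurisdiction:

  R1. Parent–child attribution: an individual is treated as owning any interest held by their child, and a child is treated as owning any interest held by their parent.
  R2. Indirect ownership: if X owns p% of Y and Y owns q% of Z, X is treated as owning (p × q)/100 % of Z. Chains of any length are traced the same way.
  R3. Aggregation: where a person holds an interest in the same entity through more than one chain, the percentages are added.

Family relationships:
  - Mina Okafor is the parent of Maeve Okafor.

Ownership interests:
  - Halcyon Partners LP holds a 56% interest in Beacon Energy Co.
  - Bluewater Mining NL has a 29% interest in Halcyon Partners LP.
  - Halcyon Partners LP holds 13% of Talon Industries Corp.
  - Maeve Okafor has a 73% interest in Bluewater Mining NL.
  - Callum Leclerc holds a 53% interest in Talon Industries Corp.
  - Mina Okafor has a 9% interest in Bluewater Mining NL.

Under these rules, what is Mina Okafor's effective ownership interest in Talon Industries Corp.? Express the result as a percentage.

3.0914%

By parent–child attribution (R1), Mina Okafor is treated as also owning Maeve Okafor's interest in Bluewater Mining NL, giving 9% + 73% = 82%.
Chain via Bluewater Mining NL → Halcyon Partners LP (R2): 82% × 29% × 13% = 3.0914% of Talon Industries Corp.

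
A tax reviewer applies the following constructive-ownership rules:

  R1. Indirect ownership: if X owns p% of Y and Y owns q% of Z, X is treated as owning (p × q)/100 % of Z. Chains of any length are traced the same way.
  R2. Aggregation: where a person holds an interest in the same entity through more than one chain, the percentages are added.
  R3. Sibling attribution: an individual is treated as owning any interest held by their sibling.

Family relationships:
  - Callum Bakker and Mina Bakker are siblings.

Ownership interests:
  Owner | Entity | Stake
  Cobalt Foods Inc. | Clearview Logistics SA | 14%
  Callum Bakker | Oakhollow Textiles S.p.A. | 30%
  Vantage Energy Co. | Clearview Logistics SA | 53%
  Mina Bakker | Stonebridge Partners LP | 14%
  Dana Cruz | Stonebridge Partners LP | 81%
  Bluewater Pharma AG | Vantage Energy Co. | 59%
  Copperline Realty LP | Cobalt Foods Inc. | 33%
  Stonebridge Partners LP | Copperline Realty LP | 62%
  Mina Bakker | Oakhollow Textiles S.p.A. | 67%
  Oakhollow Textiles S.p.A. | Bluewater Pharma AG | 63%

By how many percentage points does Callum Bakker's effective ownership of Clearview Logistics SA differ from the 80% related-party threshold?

By sibling attribution (R3), Callum Bakker is treated as also owning Mina Bakker's interest in Oakhollow Textiles S.p.A, giving 30% + 67% = 97%.
By sibling attribution (R3), Callum Bakker is treated as owning Mina Bakker's 14% interest in Stonebridge Partners LP.
Chain via Oakhollow Textiles S.p.A. → Bluewater Pharma AG → Vantage Energy Co. (R1): 97% × 63% × 59% × 53% = 19.109097% of Clearview Logistics SA.
Chain via Stonebridge Partners LP → Copperline Realty LP → Cobalt Foods Inc. (R1): 14% × 62% × 33% × 14% = 0.401016% of Clearview Logistics SA.
Aggregating (R2): 19.109097% + 0.401016% = 19.510113%.
19.510113% falls short of the 80% threshold by 60.489887 percentage points.

60.489887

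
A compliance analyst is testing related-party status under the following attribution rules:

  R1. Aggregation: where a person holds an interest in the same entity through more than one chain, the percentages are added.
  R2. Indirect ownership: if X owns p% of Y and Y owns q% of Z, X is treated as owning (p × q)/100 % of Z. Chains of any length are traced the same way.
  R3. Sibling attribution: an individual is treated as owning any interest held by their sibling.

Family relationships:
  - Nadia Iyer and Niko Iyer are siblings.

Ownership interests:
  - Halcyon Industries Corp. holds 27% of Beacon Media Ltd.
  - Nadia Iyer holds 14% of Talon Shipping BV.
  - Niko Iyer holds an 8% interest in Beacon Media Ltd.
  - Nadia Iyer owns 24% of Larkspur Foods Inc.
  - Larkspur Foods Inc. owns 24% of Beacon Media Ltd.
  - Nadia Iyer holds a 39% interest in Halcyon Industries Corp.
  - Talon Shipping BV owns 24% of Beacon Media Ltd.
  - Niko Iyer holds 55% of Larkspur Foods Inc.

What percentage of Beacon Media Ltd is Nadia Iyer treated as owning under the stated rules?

By sibling attribution (R3), Nadia Iyer is treated as also owning Niko Iyer's interest in Larkspur Foods Inc, giving 24% + 55% = 79%.
By sibling attribution (R3), Nadia Iyer is treated as owning Niko Iyer's 8% interest in Beacon Media Ltd.
Chain via Halcyon Industries Corp. (R2): 39% × 27% = 10.53% of Beacon Media Ltd.
Chain via Larkspur Foods Inc. (R2): 79% × 24% = 18.96% of Beacon Media Ltd.
Chain via Talon Shipping BV (R2): 14% × 24% = 3.36% of Beacon Media Ltd.
Direct interest in Beacon Media Ltd: 8%.
Aggregating (R1): 10.53% + 18.96% + 3.36% + 8% = 40.85%.

40.85%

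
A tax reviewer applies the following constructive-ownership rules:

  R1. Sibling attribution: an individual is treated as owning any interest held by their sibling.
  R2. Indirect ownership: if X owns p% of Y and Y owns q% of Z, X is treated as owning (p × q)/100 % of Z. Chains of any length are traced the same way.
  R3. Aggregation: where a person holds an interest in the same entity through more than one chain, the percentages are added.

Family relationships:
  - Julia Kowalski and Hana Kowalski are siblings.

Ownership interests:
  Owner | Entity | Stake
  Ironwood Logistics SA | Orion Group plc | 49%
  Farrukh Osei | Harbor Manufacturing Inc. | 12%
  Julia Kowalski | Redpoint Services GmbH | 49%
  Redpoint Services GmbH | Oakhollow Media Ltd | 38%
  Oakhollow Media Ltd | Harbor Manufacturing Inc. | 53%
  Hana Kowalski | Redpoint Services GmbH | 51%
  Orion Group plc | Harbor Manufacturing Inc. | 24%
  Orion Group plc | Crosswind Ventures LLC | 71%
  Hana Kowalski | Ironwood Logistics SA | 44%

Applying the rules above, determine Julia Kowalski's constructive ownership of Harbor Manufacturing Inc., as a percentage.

25.3144%

By sibling attribution (R1), Julia Kowalski is treated as also owning Hana Kowalski's interest in Redpoint Services GmbH, giving 49% + 51% = 100%.
By sibling attribution (R1), Julia Kowalski is treated as owning Hana Kowalski's 44% interest in Ironwood Logistics SA.
Chain via Redpoint Services GmbH → Oakhollow Media Ltd (R2): 100% × 38% × 53% = 20.14% of Harbor Manufacturing Inc.
Chain via Ironwood Logistics SA → Orion Group plc (R2): 44% × 49% × 24% = 5.1744% of Harbor Manufacturing Inc.
Aggregating (R3): 20.14% + 5.1744% = 25.3144%.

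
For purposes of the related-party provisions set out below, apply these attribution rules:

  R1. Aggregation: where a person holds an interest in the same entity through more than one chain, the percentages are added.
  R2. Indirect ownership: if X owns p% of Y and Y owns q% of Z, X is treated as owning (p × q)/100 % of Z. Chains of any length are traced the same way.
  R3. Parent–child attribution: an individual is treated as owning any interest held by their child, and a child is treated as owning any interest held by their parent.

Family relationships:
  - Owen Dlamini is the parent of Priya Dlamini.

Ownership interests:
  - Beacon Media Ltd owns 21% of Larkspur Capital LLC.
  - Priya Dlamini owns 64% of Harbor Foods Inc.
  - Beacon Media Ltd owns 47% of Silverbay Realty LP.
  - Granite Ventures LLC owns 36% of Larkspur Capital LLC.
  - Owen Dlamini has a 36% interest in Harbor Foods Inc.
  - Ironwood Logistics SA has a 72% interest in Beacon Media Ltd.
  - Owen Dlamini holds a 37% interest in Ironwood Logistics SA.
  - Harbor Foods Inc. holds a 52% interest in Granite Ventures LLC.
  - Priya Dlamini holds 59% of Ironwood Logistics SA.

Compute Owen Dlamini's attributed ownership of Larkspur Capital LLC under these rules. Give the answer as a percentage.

By parent–child attribution (R3), Owen Dlamini is treated as also owning Priya Dlamini's interest in Ironwood Logistics SA, giving 37% + 59% = 96%.
By parent–child attribution (R3), Owen Dlamini is treated as also owning Priya Dlamini's interest in Harbor Foods Inc, giving 36% + 64% = 100%.
Chain via Ironwood Logistics SA → Beacon Media Ltd (R2): 96% × 72% × 21% = 14.5152% of Larkspur Capital LLC.
Chain via Harbor Foods Inc. → Granite Ventures LLC (R2): 100% × 52% × 36% = 18.72% of Larkspur Capital LLC.
Aggregating (R1): 14.5152% + 18.72% = 33.2352%.

33.2352%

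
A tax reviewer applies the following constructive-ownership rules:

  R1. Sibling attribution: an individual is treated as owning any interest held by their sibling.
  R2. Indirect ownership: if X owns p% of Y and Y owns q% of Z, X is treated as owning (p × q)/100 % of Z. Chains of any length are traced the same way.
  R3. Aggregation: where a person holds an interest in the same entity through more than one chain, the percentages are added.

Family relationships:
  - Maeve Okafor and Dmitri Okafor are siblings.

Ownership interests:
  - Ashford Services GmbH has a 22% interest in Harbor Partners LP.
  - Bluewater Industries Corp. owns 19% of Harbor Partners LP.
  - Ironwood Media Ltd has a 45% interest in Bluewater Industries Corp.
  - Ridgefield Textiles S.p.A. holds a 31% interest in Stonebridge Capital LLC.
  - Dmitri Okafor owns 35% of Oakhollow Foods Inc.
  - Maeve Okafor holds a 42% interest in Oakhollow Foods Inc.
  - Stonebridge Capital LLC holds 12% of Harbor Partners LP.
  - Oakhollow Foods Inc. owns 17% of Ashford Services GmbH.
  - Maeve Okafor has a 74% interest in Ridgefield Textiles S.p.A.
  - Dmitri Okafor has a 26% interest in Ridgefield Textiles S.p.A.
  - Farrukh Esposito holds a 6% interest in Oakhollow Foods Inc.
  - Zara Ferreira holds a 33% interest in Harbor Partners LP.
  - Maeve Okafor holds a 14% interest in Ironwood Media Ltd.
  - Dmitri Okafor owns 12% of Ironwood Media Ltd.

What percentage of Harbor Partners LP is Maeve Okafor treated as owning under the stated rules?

8.8228%

By sibling attribution (R1), Maeve Okafor is treated as also owning Dmitri Okafor's interest in Oakhollow Foods Inc, giving 42% + 35% = 77%.
By sibling attribution (R1), Maeve Okafor is treated as also owning Dmitri Okafor's interest in Ridgefield Textiles S.p.A, giving 74% + 26% = 100%.
By sibling attribution (R1), Maeve Okafor is treated as also owning Dmitri Okafor's interest in Ironwood Media Ltd, giving 14% + 12% = 26%.
Chain via Oakhollow Foods Inc. → Ashford Services GmbH (R2): 77% × 17% × 22% = 2.8798% of Harbor Partners LP.
Chain via Ridgefield Textiles S.p.A. → Stonebridge Capital LLC (R2): 100% × 31% × 12% = 3.72% of Harbor Partners LP.
Chain via Ironwood Media Ltd → Bluewater Industries Corp. (R2): 26% × 45% × 19% = 2.223% of Harbor Partners LP.
Aggregating (R3): 2.8798% + 3.72% + 2.223% = 8.8228%.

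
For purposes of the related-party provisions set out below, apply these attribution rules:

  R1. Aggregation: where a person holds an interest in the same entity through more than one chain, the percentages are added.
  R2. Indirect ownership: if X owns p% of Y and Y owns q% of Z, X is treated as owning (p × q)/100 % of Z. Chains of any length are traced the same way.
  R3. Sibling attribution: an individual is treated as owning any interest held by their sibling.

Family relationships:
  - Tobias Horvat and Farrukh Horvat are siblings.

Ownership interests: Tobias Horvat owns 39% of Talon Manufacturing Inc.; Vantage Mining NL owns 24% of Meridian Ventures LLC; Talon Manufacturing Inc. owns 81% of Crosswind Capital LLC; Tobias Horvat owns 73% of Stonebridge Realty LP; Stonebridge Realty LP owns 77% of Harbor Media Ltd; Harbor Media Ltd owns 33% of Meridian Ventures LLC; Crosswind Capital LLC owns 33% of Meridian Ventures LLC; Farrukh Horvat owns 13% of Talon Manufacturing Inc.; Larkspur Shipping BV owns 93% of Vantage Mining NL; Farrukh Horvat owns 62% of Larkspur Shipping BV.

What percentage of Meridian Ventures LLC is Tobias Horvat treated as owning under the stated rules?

46.2873%

By sibling attribution (R3), Tobias Horvat is treated as also owning Farrukh Horvat's interest in Talon Manufacturing Inc, giving 39% + 13% = 52%.
By sibling attribution (R3), Tobias Horvat is treated as owning Farrukh Horvat's 62% interest in Larkspur Shipping BV.
Chain via Stonebridge Realty LP → Harbor Media Ltd (R2): 73% × 77% × 33% = 18.5493% of Meridian Ventures LLC.
Chain via Talon Manufacturing Inc. → Crosswind Capital LLC (R2): 52% × 81% × 33% = 13.8996% of Meridian Ventures LLC.
Chain via Larkspur Shipping BV → Vantage Mining NL (R2): 62% × 93% × 24% = 13.8384% of Meridian Ventures LLC.
Aggregating (R1): 18.5493% + 13.8996% + 13.8384% = 46.2873%.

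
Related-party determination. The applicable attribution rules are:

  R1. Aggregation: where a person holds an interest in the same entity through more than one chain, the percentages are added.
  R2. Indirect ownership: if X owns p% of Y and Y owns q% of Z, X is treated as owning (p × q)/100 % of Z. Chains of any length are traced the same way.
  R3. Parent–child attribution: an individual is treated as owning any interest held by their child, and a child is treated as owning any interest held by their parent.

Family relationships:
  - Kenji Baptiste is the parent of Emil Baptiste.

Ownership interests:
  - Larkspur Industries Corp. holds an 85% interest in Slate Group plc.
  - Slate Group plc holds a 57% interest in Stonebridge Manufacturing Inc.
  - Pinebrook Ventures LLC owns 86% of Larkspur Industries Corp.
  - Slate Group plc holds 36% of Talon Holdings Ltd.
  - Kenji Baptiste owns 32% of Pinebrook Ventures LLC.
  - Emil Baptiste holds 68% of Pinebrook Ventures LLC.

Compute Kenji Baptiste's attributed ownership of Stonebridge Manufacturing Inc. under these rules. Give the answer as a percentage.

41.667%

By parent–child attribution (R3), Kenji Baptiste is treated as also owning Emil Baptiste's interest in Pinebrook Ventures LLC, giving 32% + 68% = 100%.
Chain via Pinebrook Ventures LLC → Larkspur Industries Corp. → Slate Group plc (R2): 100% × 86% × 85% × 57% = 41.667% of Stonebridge Manufacturing Inc.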